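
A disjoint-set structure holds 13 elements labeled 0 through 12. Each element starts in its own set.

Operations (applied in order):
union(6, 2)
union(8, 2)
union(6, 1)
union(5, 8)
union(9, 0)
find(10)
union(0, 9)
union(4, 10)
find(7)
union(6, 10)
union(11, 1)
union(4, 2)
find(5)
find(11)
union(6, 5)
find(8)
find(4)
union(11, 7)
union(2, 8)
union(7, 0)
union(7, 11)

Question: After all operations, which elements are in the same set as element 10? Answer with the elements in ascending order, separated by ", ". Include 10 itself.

Step 1: union(6, 2) -> merged; set of 6 now {2, 6}
Step 2: union(8, 2) -> merged; set of 8 now {2, 6, 8}
Step 3: union(6, 1) -> merged; set of 6 now {1, 2, 6, 8}
Step 4: union(5, 8) -> merged; set of 5 now {1, 2, 5, 6, 8}
Step 5: union(9, 0) -> merged; set of 9 now {0, 9}
Step 6: find(10) -> no change; set of 10 is {10}
Step 7: union(0, 9) -> already same set; set of 0 now {0, 9}
Step 8: union(4, 10) -> merged; set of 4 now {4, 10}
Step 9: find(7) -> no change; set of 7 is {7}
Step 10: union(6, 10) -> merged; set of 6 now {1, 2, 4, 5, 6, 8, 10}
Step 11: union(11, 1) -> merged; set of 11 now {1, 2, 4, 5, 6, 8, 10, 11}
Step 12: union(4, 2) -> already same set; set of 4 now {1, 2, 4, 5, 6, 8, 10, 11}
Step 13: find(5) -> no change; set of 5 is {1, 2, 4, 5, 6, 8, 10, 11}
Step 14: find(11) -> no change; set of 11 is {1, 2, 4, 5, 6, 8, 10, 11}
Step 15: union(6, 5) -> already same set; set of 6 now {1, 2, 4, 5, 6, 8, 10, 11}
Step 16: find(8) -> no change; set of 8 is {1, 2, 4, 5, 6, 8, 10, 11}
Step 17: find(4) -> no change; set of 4 is {1, 2, 4, 5, 6, 8, 10, 11}
Step 18: union(11, 7) -> merged; set of 11 now {1, 2, 4, 5, 6, 7, 8, 10, 11}
Step 19: union(2, 8) -> already same set; set of 2 now {1, 2, 4, 5, 6, 7, 8, 10, 11}
Step 20: union(7, 0) -> merged; set of 7 now {0, 1, 2, 4, 5, 6, 7, 8, 9, 10, 11}
Step 21: union(7, 11) -> already same set; set of 7 now {0, 1, 2, 4, 5, 6, 7, 8, 9, 10, 11}
Component of 10: {0, 1, 2, 4, 5, 6, 7, 8, 9, 10, 11}

Answer: 0, 1, 2, 4, 5, 6, 7, 8, 9, 10, 11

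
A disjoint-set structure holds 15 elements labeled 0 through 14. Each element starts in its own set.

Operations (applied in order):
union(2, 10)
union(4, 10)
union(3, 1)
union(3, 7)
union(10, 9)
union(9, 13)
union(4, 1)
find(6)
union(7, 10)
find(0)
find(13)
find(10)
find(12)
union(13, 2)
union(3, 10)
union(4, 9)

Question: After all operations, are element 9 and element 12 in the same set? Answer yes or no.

Answer: no

Derivation:
Step 1: union(2, 10) -> merged; set of 2 now {2, 10}
Step 2: union(4, 10) -> merged; set of 4 now {2, 4, 10}
Step 3: union(3, 1) -> merged; set of 3 now {1, 3}
Step 4: union(3, 7) -> merged; set of 3 now {1, 3, 7}
Step 5: union(10, 9) -> merged; set of 10 now {2, 4, 9, 10}
Step 6: union(9, 13) -> merged; set of 9 now {2, 4, 9, 10, 13}
Step 7: union(4, 1) -> merged; set of 4 now {1, 2, 3, 4, 7, 9, 10, 13}
Step 8: find(6) -> no change; set of 6 is {6}
Step 9: union(7, 10) -> already same set; set of 7 now {1, 2, 3, 4, 7, 9, 10, 13}
Step 10: find(0) -> no change; set of 0 is {0}
Step 11: find(13) -> no change; set of 13 is {1, 2, 3, 4, 7, 9, 10, 13}
Step 12: find(10) -> no change; set of 10 is {1, 2, 3, 4, 7, 9, 10, 13}
Step 13: find(12) -> no change; set of 12 is {12}
Step 14: union(13, 2) -> already same set; set of 13 now {1, 2, 3, 4, 7, 9, 10, 13}
Step 15: union(3, 10) -> already same set; set of 3 now {1, 2, 3, 4, 7, 9, 10, 13}
Step 16: union(4, 9) -> already same set; set of 4 now {1, 2, 3, 4, 7, 9, 10, 13}
Set of 9: {1, 2, 3, 4, 7, 9, 10, 13}; 12 is not a member.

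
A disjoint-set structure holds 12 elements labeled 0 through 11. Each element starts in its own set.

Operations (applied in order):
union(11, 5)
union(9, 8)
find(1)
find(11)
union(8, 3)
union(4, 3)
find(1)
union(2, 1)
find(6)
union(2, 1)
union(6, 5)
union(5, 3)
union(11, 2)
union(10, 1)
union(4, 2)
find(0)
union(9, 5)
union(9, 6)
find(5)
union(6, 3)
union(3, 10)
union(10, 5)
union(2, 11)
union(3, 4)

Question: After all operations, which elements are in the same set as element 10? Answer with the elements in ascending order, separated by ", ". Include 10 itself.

Answer: 1, 2, 3, 4, 5, 6, 8, 9, 10, 11

Derivation:
Step 1: union(11, 5) -> merged; set of 11 now {5, 11}
Step 2: union(9, 8) -> merged; set of 9 now {8, 9}
Step 3: find(1) -> no change; set of 1 is {1}
Step 4: find(11) -> no change; set of 11 is {5, 11}
Step 5: union(8, 3) -> merged; set of 8 now {3, 8, 9}
Step 6: union(4, 3) -> merged; set of 4 now {3, 4, 8, 9}
Step 7: find(1) -> no change; set of 1 is {1}
Step 8: union(2, 1) -> merged; set of 2 now {1, 2}
Step 9: find(6) -> no change; set of 6 is {6}
Step 10: union(2, 1) -> already same set; set of 2 now {1, 2}
Step 11: union(6, 5) -> merged; set of 6 now {5, 6, 11}
Step 12: union(5, 3) -> merged; set of 5 now {3, 4, 5, 6, 8, 9, 11}
Step 13: union(11, 2) -> merged; set of 11 now {1, 2, 3, 4, 5, 6, 8, 9, 11}
Step 14: union(10, 1) -> merged; set of 10 now {1, 2, 3, 4, 5, 6, 8, 9, 10, 11}
Step 15: union(4, 2) -> already same set; set of 4 now {1, 2, 3, 4, 5, 6, 8, 9, 10, 11}
Step 16: find(0) -> no change; set of 0 is {0}
Step 17: union(9, 5) -> already same set; set of 9 now {1, 2, 3, 4, 5, 6, 8, 9, 10, 11}
Step 18: union(9, 6) -> already same set; set of 9 now {1, 2, 3, 4, 5, 6, 8, 9, 10, 11}
Step 19: find(5) -> no change; set of 5 is {1, 2, 3, 4, 5, 6, 8, 9, 10, 11}
Step 20: union(6, 3) -> already same set; set of 6 now {1, 2, 3, 4, 5, 6, 8, 9, 10, 11}
Step 21: union(3, 10) -> already same set; set of 3 now {1, 2, 3, 4, 5, 6, 8, 9, 10, 11}
Step 22: union(10, 5) -> already same set; set of 10 now {1, 2, 3, 4, 5, 6, 8, 9, 10, 11}
Step 23: union(2, 11) -> already same set; set of 2 now {1, 2, 3, 4, 5, 6, 8, 9, 10, 11}
Step 24: union(3, 4) -> already same set; set of 3 now {1, 2, 3, 4, 5, 6, 8, 9, 10, 11}
Component of 10: {1, 2, 3, 4, 5, 6, 8, 9, 10, 11}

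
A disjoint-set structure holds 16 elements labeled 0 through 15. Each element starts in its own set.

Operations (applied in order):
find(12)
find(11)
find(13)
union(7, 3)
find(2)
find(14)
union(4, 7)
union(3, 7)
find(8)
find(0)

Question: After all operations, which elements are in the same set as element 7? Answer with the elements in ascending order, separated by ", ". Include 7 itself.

Answer: 3, 4, 7

Derivation:
Step 1: find(12) -> no change; set of 12 is {12}
Step 2: find(11) -> no change; set of 11 is {11}
Step 3: find(13) -> no change; set of 13 is {13}
Step 4: union(7, 3) -> merged; set of 7 now {3, 7}
Step 5: find(2) -> no change; set of 2 is {2}
Step 6: find(14) -> no change; set of 14 is {14}
Step 7: union(4, 7) -> merged; set of 4 now {3, 4, 7}
Step 8: union(3, 7) -> already same set; set of 3 now {3, 4, 7}
Step 9: find(8) -> no change; set of 8 is {8}
Step 10: find(0) -> no change; set of 0 is {0}
Component of 7: {3, 4, 7}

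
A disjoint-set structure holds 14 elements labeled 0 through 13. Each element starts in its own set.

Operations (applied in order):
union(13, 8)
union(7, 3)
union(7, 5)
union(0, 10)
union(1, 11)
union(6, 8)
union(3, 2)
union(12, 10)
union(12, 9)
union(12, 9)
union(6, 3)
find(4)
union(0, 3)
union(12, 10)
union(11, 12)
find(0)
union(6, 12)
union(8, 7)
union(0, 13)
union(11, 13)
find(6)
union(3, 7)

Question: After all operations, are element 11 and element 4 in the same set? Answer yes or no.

Answer: no

Derivation:
Step 1: union(13, 8) -> merged; set of 13 now {8, 13}
Step 2: union(7, 3) -> merged; set of 7 now {3, 7}
Step 3: union(7, 5) -> merged; set of 7 now {3, 5, 7}
Step 4: union(0, 10) -> merged; set of 0 now {0, 10}
Step 5: union(1, 11) -> merged; set of 1 now {1, 11}
Step 6: union(6, 8) -> merged; set of 6 now {6, 8, 13}
Step 7: union(3, 2) -> merged; set of 3 now {2, 3, 5, 7}
Step 8: union(12, 10) -> merged; set of 12 now {0, 10, 12}
Step 9: union(12, 9) -> merged; set of 12 now {0, 9, 10, 12}
Step 10: union(12, 9) -> already same set; set of 12 now {0, 9, 10, 12}
Step 11: union(6, 3) -> merged; set of 6 now {2, 3, 5, 6, 7, 8, 13}
Step 12: find(4) -> no change; set of 4 is {4}
Step 13: union(0, 3) -> merged; set of 0 now {0, 2, 3, 5, 6, 7, 8, 9, 10, 12, 13}
Step 14: union(12, 10) -> already same set; set of 12 now {0, 2, 3, 5, 6, 7, 8, 9, 10, 12, 13}
Step 15: union(11, 12) -> merged; set of 11 now {0, 1, 2, 3, 5, 6, 7, 8, 9, 10, 11, 12, 13}
Step 16: find(0) -> no change; set of 0 is {0, 1, 2, 3, 5, 6, 7, 8, 9, 10, 11, 12, 13}
Step 17: union(6, 12) -> already same set; set of 6 now {0, 1, 2, 3, 5, 6, 7, 8, 9, 10, 11, 12, 13}
Step 18: union(8, 7) -> already same set; set of 8 now {0, 1, 2, 3, 5, 6, 7, 8, 9, 10, 11, 12, 13}
Step 19: union(0, 13) -> already same set; set of 0 now {0, 1, 2, 3, 5, 6, 7, 8, 9, 10, 11, 12, 13}
Step 20: union(11, 13) -> already same set; set of 11 now {0, 1, 2, 3, 5, 6, 7, 8, 9, 10, 11, 12, 13}
Step 21: find(6) -> no change; set of 6 is {0, 1, 2, 3, 5, 6, 7, 8, 9, 10, 11, 12, 13}
Step 22: union(3, 7) -> already same set; set of 3 now {0, 1, 2, 3, 5, 6, 7, 8, 9, 10, 11, 12, 13}
Set of 11: {0, 1, 2, 3, 5, 6, 7, 8, 9, 10, 11, 12, 13}; 4 is not a member.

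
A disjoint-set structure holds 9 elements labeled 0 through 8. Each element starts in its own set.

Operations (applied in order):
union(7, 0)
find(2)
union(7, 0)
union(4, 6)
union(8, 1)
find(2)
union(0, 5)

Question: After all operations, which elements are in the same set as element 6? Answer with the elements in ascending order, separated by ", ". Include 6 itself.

Answer: 4, 6

Derivation:
Step 1: union(7, 0) -> merged; set of 7 now {0, 7}
Step 2: find(2) -> no change; set of 2 is {2}
Step 3: union(7, 0) -> already same set; set of 7 now {0, 7}
Step 4: union(4, 6) -> merged; set of 4 now {4, 6}
Step 5: union(8, 1) -> merged; set of 8 now {1, 8}
Step 6: find(2) -> no change; set of 2 is {2}
Step 7: union(0, 5) -> merged; set of 0 now {0, 5, 7}
Component of 6: {4, 6}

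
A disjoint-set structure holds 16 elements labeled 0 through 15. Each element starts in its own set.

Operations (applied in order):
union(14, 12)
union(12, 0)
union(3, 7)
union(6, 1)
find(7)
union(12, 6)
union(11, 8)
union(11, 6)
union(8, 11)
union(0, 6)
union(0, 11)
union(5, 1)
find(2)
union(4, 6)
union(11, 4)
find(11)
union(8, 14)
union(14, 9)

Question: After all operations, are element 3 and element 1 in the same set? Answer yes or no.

Step 1: union(14, 12) -> merged; set of 14 now {12, 14}
Step 2: union(12, 0) -> merged; set of 12 now {0, 12, 14}
Step 3: union(3, 7) -> merged; set of 3 now {3, 7}
Step 4: union(6, 1) -> merged; set of 6 now {1, 6}
Step 5: find(7) -> no change; set of 7 is {3, 7}
Step 6: union(12, 6) -> merged; set of 12 now {0, 1, 6, 12, 14}
Step 7: union(11, 8) -> merged; set of 11 now {8, 11}
Step 8: union(11, 6) -> merged; set of 11 now {0, 1, 6, 8, 11, 12, 14}
Step 9: union(8, 11) -> already same set; set of 8 now {0, 1, 6, 8, 11, 12, 14}
Step 10: union(0, 6) -> already same set; set of 0 now {0, 1, 6, 8, 11, 12, 14}
Step 11: union(0, 11) -> already same set; set of 0 now {0, 1, 6, 8, 11, 12, 14}
Step 12: union(5, 1) -> merged; set of 5 now {0, 1, 5, 6, 8, 11, 12, 14}
Step 13: find(2) -> no change; set of 2 is {2}
Step 14: union(4, 6) -> merged; set of 4 now {0, 1, 4, 5, 6, 8, 11, 12, 14}
Step 15: union(11, 4) -> already same set; set of 11 now {0, 1, 4, 5, 6, 8, 11, 12, 14}
Step 16: find(11) -> no change; set of 11 is {0, 1, 4, 5, 6, 8, 11, 12, 14}
Step 17: union(8, 14) -> already same set; set of 8 now {0, 1, 4, 5, 6, 8, 11, 12, 14}
Step 18: union(14, 9) -> merged; set of 14 now {0, 1, 4, 5, 6, 8, 9, 11, 12, 14}
Set of 3: {3, 7}; 1 is not a member.

Answer: no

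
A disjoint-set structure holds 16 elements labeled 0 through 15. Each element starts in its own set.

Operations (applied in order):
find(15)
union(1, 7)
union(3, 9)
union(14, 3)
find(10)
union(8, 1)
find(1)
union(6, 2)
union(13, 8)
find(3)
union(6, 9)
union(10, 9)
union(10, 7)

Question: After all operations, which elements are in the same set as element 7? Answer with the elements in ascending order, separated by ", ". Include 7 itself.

Step 1: find(15) -> no change; set of 15 is {15}
Step 2: union(1, 7) -> merged; set of 1 now {1, 7}
Step 3: union(3, 9) -> merged; set of 3 now {3, 9}
Step 4: union(14, 3) -> merged; set of 14 now {3, 9, 14}
Step 5: find(10) -> no change; set of 10 is {10}
Step 6: union(8, 1) -> merged; set of 8 now {1, 7, 8}
Step 7: find(1) -> no change; set of 1 is {1, 7, 8}
Step 8: union(6, 2) -> merged; set of 6 now {2, 6}
Step 9: union(13, 8) -> merged; set of 13 now {1, 7, 8, 13}
Step 10: find(3) -> no change; set of 3 is {3, 9, 14}
Step 11: union(6, 9) -> merged; set of 6 now {2, 3, 6, 9, 14}
Step 12: union(10, 9) -> merged; set of 10 now {2, 3, 6, 9, 10, 14}
Step 13: union(10, 7) -> merged; set of 10 now {1, 2, 3, 6, 7, 8, 9, 10, 13, 14}
Component of 7: {1, 2, 3, 6, 7, 8, 9, 10, 13, 14}

Answer: 1, 2, 3, 6, 7, 8, 9, 10, 13, 14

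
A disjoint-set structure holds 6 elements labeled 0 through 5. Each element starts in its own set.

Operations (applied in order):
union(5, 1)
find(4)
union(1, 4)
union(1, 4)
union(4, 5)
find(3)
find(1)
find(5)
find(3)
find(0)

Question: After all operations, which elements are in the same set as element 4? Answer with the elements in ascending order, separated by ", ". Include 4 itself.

Step 1: union(5, 1) -> merged; set of 5 now {1, 5}
Step 2: find(4) -> no change; set of 4 is {4}
Step 3: union(1, 4) -> merged; set of 1 now {1, 4, 5}
Step 4: union(1, 4) -> already same set; set of 1 now {1, 4, 5}
Step 5: union(4, 5) -> already same set; set of 4 now {1, 4, 5}
Step 6: find(3) -> no change; set of 3 is {3}
Step 7: find(1) -> no change; set of 1 is {1, 4, 5}
Step 8: find(5) -> no change; set of 5 is {1, 4, 5}
Step 9: find(3) -> no change; set of 3 is {3}
Step 10: find(0) -> no change; set of 0 is {0}
Component of 4: {1, 4, 5}

Answer: 1, 4, 5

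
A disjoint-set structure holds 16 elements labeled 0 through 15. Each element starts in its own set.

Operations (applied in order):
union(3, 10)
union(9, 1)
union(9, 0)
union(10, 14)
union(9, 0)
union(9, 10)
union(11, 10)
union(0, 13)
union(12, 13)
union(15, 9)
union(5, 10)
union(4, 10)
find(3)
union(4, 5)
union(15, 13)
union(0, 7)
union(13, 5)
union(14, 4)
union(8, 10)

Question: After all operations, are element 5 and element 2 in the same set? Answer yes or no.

Answer: no

Derivation:
Step 1: union(3, 10) -> merged; set of 3 now {3, 10}
Step 2: union(9, 1) -> merged; set of 9 now {1, 9}
Step 3: union(9, 0) -> merged; set of 9 now {0, 1, 9}
Step 4: union(10, 14) -> merged; set of 10 now {3, 10, 14}
Step 5: union(9, 0) -> already same set; set of 9 now {0, 1, 9}
Step 6: union(9, 10) -> merged; set of 9 now {0, 1, 3, 9, 10, 14}
Step 7: union(11, 10) -> merged; set of 11 now {0, 1, 3, 9, 10, 11, 14}
Step 8: union(0, 13) -> merged; set of 0 now {0, 1, 3, 9, 10, 11, 13, 14}
Step 9: union(12, 13) -> merged; set of 12 now {0, 1, 3, 9, 10, 11, 12, 13, 14}
Step 10: union(15, 9) -> merged; set of 15 now {0, 1, 3, 9, 10, 11, 12, 13, 14, 15}
Step 11: union(5, 10) -> merged; set of 5 now {0, 1, 3, 5, 9, 10, 11, 12, 13, 14, 15}
Step 12: union(4, 10) -> merged; set of 4 now {0, 1, 3, 4, 5, 9, 10, 11, 12, 13, 14, 15}
Step 13: find(3) -> no change; set of 3 is {0, 1, 3, 4, 5, 9, 10, 11, 12, 13, 14, 15}
Step 14: union(4, 5) -> already same set; set of 4 now {0, 1, 3, 4, 5, 9, 10, 11, 12, 13, 14, 15}
Step 15: union(15, 13) -> already same set; set of 15 now {0, 1, 3, 4, 5, 9, 10, 11, 12, 13, 14, 15}
Step 16: union(0, 7) -> merged; set of 0 now {0, 1, 3, 4, 5, 7, 9, 10, 11, 12, 13, 14, 15}
Step 17: union(13, 5) -> already same set; set of 13 now {0, 1, 3, 4, 5, 7, 9, 10, 11, 12, 13, 14, 15}
Step 18: union(14, 4) -> already same set; set of 14 now {0, 1, 3, 4, 5, 7, 9, 10, 11, 12, 13, 14, 15}
Step 19: union(8, 10) -> merged; set of 8 now {0, 1, 3, 4, 5, 7, 8, 9, 10, 11, 12, 13, 14, 15}
Set of 5: {0, 1, 3, 4, 5, 7, 8, 9, 10, 11, 12, 13, 14, 15}; 2 is not a member.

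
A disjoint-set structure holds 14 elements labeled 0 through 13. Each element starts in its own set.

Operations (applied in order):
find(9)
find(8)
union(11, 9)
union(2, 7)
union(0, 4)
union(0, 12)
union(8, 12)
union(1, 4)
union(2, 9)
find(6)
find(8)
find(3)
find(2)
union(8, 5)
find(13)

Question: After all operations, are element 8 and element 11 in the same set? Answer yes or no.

Step 1: find(9) -> no change; set of 9 is {9}
Step 2: find(8) -> no change; set of 8 is {8}
Step 3: union(11, 9) -> merged; set of 11 now {9, 11}
Step 4: union(2, 7) -> merged; set of 2 now {2, 7}
Step 5: union(0, 4) -> merged; set of 0 now {0, 4}
Step 6: union(0, 12) -> merged; set of 0 now {0, 4, 12}
Step 7: union(8, 12) -> merged; set of 8 now {0, 4, 8, 12}
Step 8: union(1, 4) -> merged; set of 1 now {0, 1, 4, 8, 12}
Step 9: union(2, 9) -> merged; set of 2 now {2, 7, 9, 11}
Step 10: find(6) -> no change; set of 6 is {6}
Step 11: find(8) -> no change; set of 8 is {0, 1, 4, 8, 12}
Step 12: find(3) -> no change; set of 3 is {3}
Step 13: find(2) -> no change; set of 2 is {2, 7, 9, 11}
Step 14: union(8, 5) -> merged; set of 8 now {0, 1, 4, 5, 8, 12}
Step 15: find(13) -> no change; set of 13 is {13}
Set of 8: {0, 1, 4, 5, 8, 12}; 11 is not a member.

Answer: no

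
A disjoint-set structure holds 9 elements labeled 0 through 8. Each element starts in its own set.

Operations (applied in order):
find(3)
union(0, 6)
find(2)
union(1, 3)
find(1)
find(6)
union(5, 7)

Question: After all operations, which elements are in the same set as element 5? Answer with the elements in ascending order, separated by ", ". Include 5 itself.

Step 1: find(3) -> no change; set of 3 is {3}
Step 2: union(0, 6) -> merged; set of 0 now {0, 6}
Step 3: find(2) -> no change; set of 2 is {2}
Step 4: union(1, 3) -> merged; set of 1 now {1, 3}
Step 5: find(1) -> no change; set of 1 is {1, 3}
Step 6: find(6) -> no change; set of 6 is {0, 6}
Step 7: union(5, 7) -> merged; set of 5 now {5, 7}
Component of 5: {5, 7}

Answer: 5, 7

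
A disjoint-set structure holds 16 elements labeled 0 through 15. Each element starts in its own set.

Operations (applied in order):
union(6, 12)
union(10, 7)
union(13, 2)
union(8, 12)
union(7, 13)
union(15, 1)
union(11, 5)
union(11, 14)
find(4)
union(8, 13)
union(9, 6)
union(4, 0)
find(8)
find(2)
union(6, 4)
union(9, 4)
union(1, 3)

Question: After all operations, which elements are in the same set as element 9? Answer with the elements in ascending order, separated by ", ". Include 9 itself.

Step 1: union(6, 12) -> merged; set of 6 now {6, 12}
Step 2: union(10, 7) -> merged; set of 10 now {7, 10}
Step 3: union(13, 2) -> merged; set of 13 now {2, 13}
Step 4: union(8, 12) -> merged; set of 8 now {6, 8, 12}
Step 5: union(7, 13) -> merged; set of 7 now {2, 7, 10, 13}
Step 6: union(15, 1) -> merged; set of 15 now {1, 15}
Step 7: union(11, 5) -> merged; set of 11 now {5, 11}
Step 8: union(11, 14) -> merged; set of 11 now {5, 11, 14}
Step 9: find(4) -> no change; set of 4 is {4}
Step 10: union(8, 13) -> merged; set of 8 now {2, 6, 7, 8, 10, 12, 13}
Step 11: union(9, 6) -> merged; set of 9 now {2, 6, 7, 8, 9, 10, 12, 13}
Step 12: union(4, 0) -> merged; set of 4 now {0, 4}
Step 13: find(8) -> no change; set of 8 is {2, 6, 7, 8, 9, 10, 12, 13}
Step 14: find(2) -> no change; set of 2 is {2, 6, 7, 8, 9, 10, 12, 13}
Step 15: union(6, 4) -> merged; set of 6 now {0, 2, 4, 6, 7, 8, 9, 10, 12, 13}
Step 16: union(9, 4) -> already same set; set of 9 now {0, 2, 4, 6, 7, 8, 9, 10, 12, 13}
Step 17: union(1, 3) -> merged; set of 1 now {1, 3, 15}
Component of 9: {0, 2, 4, 6, 7, 8, 9, 10, 12, 13}

Answer: 0, 2, 4, 6, 7, 8, 9, 10, 12, 13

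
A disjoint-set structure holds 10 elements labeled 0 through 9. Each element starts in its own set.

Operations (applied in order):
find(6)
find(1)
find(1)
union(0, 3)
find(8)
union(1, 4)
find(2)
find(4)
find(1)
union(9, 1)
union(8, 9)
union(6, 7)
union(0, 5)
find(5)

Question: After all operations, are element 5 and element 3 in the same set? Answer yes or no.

Answer: yes

Derivation:
Step 1: find(6) -> no change; set of 6 is {6}
Step 2: find(1) -> no change; set of 1 is {1}
Step 3: find(1) -> no change; set of 1 is {1}
Step 4: union(0, 3) -> merged; set of 0 now {0, 3}
Step 5: find(8) -> no change; set of 8 is {8}
Step 6: union(1, 4) -> merged; set of 1 now {1, 4}
Step 7: find(2) -> no change; set of 2 is {2}
Step 8: find(4) -> no change; set of 4 is {1, 4}
Step 9: find(1) -> no change; set of 1 is {1, 4}
Step 10: union(9, 1) -> merged; set of 9 now {1, 4, 9}
Step 11: union(8, 9) -> merged; set of 8 now {1, 4, 8, 9}
Step 12: union(6, 7) -> merged; set of 6 now {6, 7}
Step 13: union(0, 5) -> merged; set of 0 now {0, 3, 5}
Step 14: find(5) -> no change; set of 5 is {0, 3, 5}
Set of 5: {0, 3, 5}; 3 is a member.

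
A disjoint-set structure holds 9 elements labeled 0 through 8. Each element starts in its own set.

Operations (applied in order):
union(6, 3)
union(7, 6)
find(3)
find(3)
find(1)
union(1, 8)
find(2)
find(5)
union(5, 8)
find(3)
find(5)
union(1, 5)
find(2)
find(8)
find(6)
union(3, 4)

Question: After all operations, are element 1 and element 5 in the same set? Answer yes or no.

Answer: yes

Derivation:
Step 1: union(6, 3) -> merged; set of 6 now {3, 6}
Step 2: union(7, 6) -> merged; set of 7 now {3, 6, 7}
Step 3: find(3) -> no change; set of 3 is {3, 6, 7}
Step 4: find(3) -> no change; set of 3 is {3, 6, 7}
Step 5: find(1) -> no change; set of 1 is {1}
Step 6: union(1, 8) -> merged; set of 1 now {1, 8}
Step 7: find(2) -> no change; set of 2 is {2}
Step 8: find(5) -> no change; set of 5 is {5}
Step 9: union(5, 8) -> merged; set of 5 now {1, 5, 8}
Step 10: find(3) -> no change; set of 3 is {3, 6, 7}
Step 11: find(5) -> no change; set of 5 is {1, 5, 8}
Step 12: union(1, 5) -> already same set; set of 1 now {1, 5, 8}
Step 13: find(2) -> no change; set of 2 is {2}
Step 14: find(8) -> no change; set of 8 is {1, 5, 8}
Step 15: find(6) -> no change; set of 6 is {3, 6, 7}
Step 16: union(3, 4) -> merged; set of 3 now {3, 4, 6, 7}
Set of 1: {1, 5, 8}; 5 is a member.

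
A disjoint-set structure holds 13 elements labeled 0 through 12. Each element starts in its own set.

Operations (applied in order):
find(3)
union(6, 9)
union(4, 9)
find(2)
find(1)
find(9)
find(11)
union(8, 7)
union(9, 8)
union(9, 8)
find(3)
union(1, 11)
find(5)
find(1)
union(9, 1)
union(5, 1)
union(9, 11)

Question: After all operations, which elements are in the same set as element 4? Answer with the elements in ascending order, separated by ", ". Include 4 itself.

Answer: 1, 4, 5, 6, 7, 8, 9, 11

Derivation:
Step 1: find(3) -> no change; set of 3 is {3}
Step 2: union(6, 9) -> merged; set of 6 now {6, 9}
Step 3: union(4, 9) -> merged; set of 4 now {4, 6, 9}
Step 4: find(2) -> no change; set of 2 is {2}
Step 5: find(1) -> no change; set of 1 is {1}
Step 6: find(9) -> no change; set of 9 is {4, 6, 9}
Step 7: find(11) -> no change; set of 11 is {11}
Step 8: union(8, 7) -> merged; set of 8 now {7, 8}
Step 9: union(9, 8) -> merged; set of 9 now {4, 6, 7, 8, 9}
Step 10: union(9, 8) -> already same set; set of 9 now {4, 6, 7, 8, 9}
Step 11: find(3) -> no change; set of 3 is {3}
Step 12: union(1, 11) -> merged; set of 1 now {1, 11}
Step 13: find(5) -> no change; set of 5 is {5}
Step 14: find(1) -> no change; set of 1 is {1, 11}
Step 15: union(9, 1) -> merged; set of 9 now {1, 4, 6, 7, 8, 9, 11}
Step 16: union(5, 1) -> merged; set of 5 now {1, 4, 5, 6, 7, 8, 9, 11}
Step 17: union(9, 11) -> already same set; set of 9 now {1, 4, 5, 6, 7, 8, 9, 11}
Component of 4: {1, 4, 5, 6, 7, 8, 9, 11}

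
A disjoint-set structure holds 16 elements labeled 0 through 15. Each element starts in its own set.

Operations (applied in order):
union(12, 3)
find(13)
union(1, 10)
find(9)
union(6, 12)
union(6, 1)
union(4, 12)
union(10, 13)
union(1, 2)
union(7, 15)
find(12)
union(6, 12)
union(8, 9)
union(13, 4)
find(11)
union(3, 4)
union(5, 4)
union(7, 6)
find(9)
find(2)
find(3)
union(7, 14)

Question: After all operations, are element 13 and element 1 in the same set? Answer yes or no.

Step 1: union(12, 3) -> merged; set of 12 now {3, 12}
Step 2: find(13) -> no change; set of 13 is {13}
Step 3: union(1, 10) -> merged; set of 1 now {1, 10}
Step 4: find(9) -> no change; set of 9 is {9}
Step 5: union(6, 12) -> merged; set of 6 now {3, 6, 12}
Step 6: union(6, 1) -> merged; set of 6 now {1, 3, 6, 10, 12}
Step 7: union(4, 12) -> merged; set of 4 now {1, 3, 4, 6, 10, 12}
Step 8: union(10, 13) -> merged; set of 10 now {1, 3, 4, 6, 10, 12, 13}
Step 9: union(1, 2) -> merged; set of 1 now {1, 2, 3, 4, 6, 10, 12, 13}
Step 10: union(7, 15) -> merged; set of 7 now {7, 15}
Step 11: find(12) -> no change; set of 12 is {1, 2, 3, 4, 6, 10, 12, 13}
Step 12: union(6, 12) -> already same set; set of 6 now {1, 2, 3, 4, 6, 10, 12, 13}
Step 13: union(8, 9) -> merged; set of 8 now {8, 9}
Step 14: union(13, 4) -> already same set; set of 13 now {1, 2, 3, 4, 6, 10, 12, 13}
Step 15: find(11) -> no change; set of 11 is {11}
Step 16: union(3, 4) -> already same set; set of 3 now {1, 2, 3, 4, 6, 10, 12, 13}
Step 17: union(5, 4) -> merged; set of 5 now {1, 2, 3, 4, 5, 6, 10, 12, 13}
Step 18: union(7, 6) -> merged; set of 7 now {1, 2, 3, 4, 5, 6, 7, 10, 12, 13, 15}
Step 19: find(9) -> no change; set of 9 is {8, 9}
Step 20: find(2) -> no change; set of 2 is {1, 2, 3, 4, 5, 6, 7, 10, 12, 13, 15}
Step 21: find(3) -> no change; set of 3 is {1, 2, 3, 4, 5, 6, 7, 10, 12, 13, 15}
Step 22: union(7, 14) -> merged; set of 7 now {1, 2, 3, 4, 5, 6, 7, 10, 12, 13, 14, 15}
Set of 13: {1, 2, 3, 4, 5, 6, 7, 10, 12, 13, 14, 15}; 1 is a member.

Answer: yes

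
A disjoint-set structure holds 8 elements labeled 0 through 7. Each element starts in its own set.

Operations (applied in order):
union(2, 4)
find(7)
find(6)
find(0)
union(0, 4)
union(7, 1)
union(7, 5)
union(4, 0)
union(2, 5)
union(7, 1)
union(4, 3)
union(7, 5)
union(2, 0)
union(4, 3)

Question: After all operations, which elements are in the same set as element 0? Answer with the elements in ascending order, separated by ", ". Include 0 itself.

Answer: 0, 1, 2, 3, 4, 5, 7

Derivation:
Step 1: union(2, 4) -> merged; set of 2 now {2, 4}
Step 2: find(7) -> no change; set of 7 is {7}
Step 3: find(6) -> no change; set of 6 is {6}
Step 4: find(0) -> no change; set of 0 is {0}
Step 5: union(0, 4) -> merged; set of 0 now {0, 2, 4}
Step 6: union(7, 1) -> merged; set of 7 now {1, 7}
Step 7: union(7, 5) -> merged; set of 7 now {1, 5, 7}
Step 8: union(4, 0) -> already same set; set of 4 now {0, 2, 4}
Step 9: union(2, 5) -> merged; set of 2 now {0, 1, 2, 4, 5, 7}
Step 10: union(7, 1) -> already same set; set of 7 now {0, 1, 2, 4, 5, 7}
Step 11: union(4, 3) -> merged; set of 4 now {0, 1, 2, 3, 4, 5, 7}
Step 12: union(7, 5) -> already same set; set of 7 now {0, 1, 2, 3, 4, 5, 7}
Step 13: union(2, 0) -> already same set; set of 2 now {0, 1, 2, 3, 4, 5, 7}
Step 14: union(4, 3) -> already same set; set of 4 now {0, 1, 2, 3, 4, 5, 7}
Component of 0: {0, 1, 2, 3, 4, 5, 7}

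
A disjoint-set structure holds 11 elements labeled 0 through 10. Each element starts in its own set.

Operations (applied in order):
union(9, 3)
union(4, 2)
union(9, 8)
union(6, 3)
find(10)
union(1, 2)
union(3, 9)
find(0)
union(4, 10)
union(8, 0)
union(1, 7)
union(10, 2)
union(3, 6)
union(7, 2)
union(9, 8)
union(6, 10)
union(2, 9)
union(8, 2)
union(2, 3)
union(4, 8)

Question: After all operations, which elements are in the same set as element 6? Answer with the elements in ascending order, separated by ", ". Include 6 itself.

Answer: 0, 1, 2, 3, 4, 6, 7, 8, 9, 10

Derivation:
Step 1: union(9, 3) -> merged; set of 9 now {3, 9}
Step 2: union(4, 2) -> merged; set of 4 now {2, 4}
Step 3: union(9, 8) -> merged; set of 9 now {3, 8, 9}
Step 4: union(6, 3) -> merged; set of 6 now {3, 6, 8, 9}
Step 5: find(10) -> no change; set of 10 is {10}
Step 6: union(1, 2) -> merged; set of 1 now {1, 2, 4}
Step 7: union(3, 9) -> already same set; set of 3 now {3, 6, 8, 9}
Step 8: find(0) -> no change; set of 0 is {0}
Step 9: union(4, 10) -> merged; set of 4 now {1, 2, 4, 10}
Step 10: union(8, 0) -> merged; set of 8 now {0, 3, 6, 8, 9}
Step 11: union(1, 7) -> merged; set of 1 now {1, 2, 4, 7, 10}
Step 12: union(10, 2) -> already same set; set of 10 now {1, 2, 4, 7, 10}
Step 13: union(3, 6) -> already same set; set of 3 now {0, 3, 6, 8, 9}
Step 14: union(7, 2) -> already same set; set of 7 now {1, 2, 4, 7, 10}
Step 15: union(9, 8) -> already same set; set of 9 now {0, 3, 6, 8, 9}
Step 16: union(6, 10) -> merged; set of 6 now {0, 1, 2, 3, 4, 6, 7, 8, 9, 10}
Step 17: union(2, 9) -> already same set; set of 2 now {0, 1, 2, 3, 4, 6, 7, 8, 9, 10}
Step 18: union(8, 2) -> already same set; set of 8 now {0, 1, 2, 3, 4, 6, 7, 8, 9, 10}
Step 19: union(2, 3) -> already same set; set of 2 now {0, 1, 2, 3, 4, 6, 7, 8, 9, 10}
Step 20: union(4, 8) -> already same set; set of 4 now {0, 1, 2, 3, 4, 6, 7, 8, 9, 10}
Component of 6: {0, 1, 2, 3, 4, 6, 7, 8, 9, 10}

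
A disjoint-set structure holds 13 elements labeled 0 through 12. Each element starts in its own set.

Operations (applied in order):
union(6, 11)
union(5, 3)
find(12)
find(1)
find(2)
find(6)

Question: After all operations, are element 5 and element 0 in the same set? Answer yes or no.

Step 1: union(6, 11) -> merged; set of 6 now {6, 11}
Step 2: union(5, 3) -> merged; set of 5 now {3, 5}
Step 3: find(12) -> no change; set of 12 is {12}
Step 4: find(1) -> no change; set of 1 is {1}
Step 5: find(2) -> no change; set of 2 is {2}
Step 6: find(6) -> no change; set of 6 is {6, 11}
Set of 5: {3, 5}; 0 is not a member.

Answer: no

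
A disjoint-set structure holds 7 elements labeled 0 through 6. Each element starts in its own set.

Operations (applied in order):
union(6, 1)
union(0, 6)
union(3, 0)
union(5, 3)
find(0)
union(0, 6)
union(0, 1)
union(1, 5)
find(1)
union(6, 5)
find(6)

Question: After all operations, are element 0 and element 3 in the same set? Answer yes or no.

Answer: yes

Derivation:
Step 1: union(6, 1) -> merged; set of 6 now {1, 6}
Step 2: union(0, 6) -> merged; set of 0 now {0, 1, 6}
Step 3: union(3, 0) -> merged; set of 3 now {0, 1, 3, 6}
Step 4: union(5, 3) -> merged; set of 5 now {0, 1, 3, 5, 6}
Step 5: find(0) -> no change; set of 0 is {0, 1, 3, 5, 6}
Step 6: union(0, 6) -> already same set; set of 0 now {0, 1, 3, 5, 6}
Step 7: union(0, 1) -> already same set; set of 0 now {0, 1, 3, 5, 6}
Step 8: union(1, 5) -> already same set; set of 1 now {0, 1, 3, 5, 6}
Step 9: find(1) -> no change; set of 1 is {0, 1, 3, 5, 6}
Step 10: union(6, 5) -> already same set; set of 6 now {0, 1, 3, 5, 6}
Step 11: find(6) -> no change; set of 6 is {0, 1, 3, 5, 6}
Set of 0: {0, 1, 3, 5, 6}; 3 is a member.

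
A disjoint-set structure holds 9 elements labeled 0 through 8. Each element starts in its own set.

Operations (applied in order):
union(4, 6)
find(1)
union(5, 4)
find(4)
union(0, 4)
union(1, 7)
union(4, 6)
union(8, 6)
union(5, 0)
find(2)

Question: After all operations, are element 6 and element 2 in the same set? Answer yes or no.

Step 1: union(4, 6) -> merged; set of 4 now {4, 6}
Step 2: find(1) -> no change; set of 1 is {1}
Step 3: union(5, 4) -> merged; set of 5 now {4, 5, 6}
Step 4: find(4) -> no change; set of 4 is {4, 5, 6}
Step 5: union(0, 4) -> merged; set of 0 now {0, 4, 5, 6}
Step 6: union(1, 7) -> merged; set of 1 now {1, 7}
Step 7: union(4, 6) -> already same set; set of 4 now {0, 4, 5, 6}
Step 8: union(8, 6) -> merged; set of 8 now {0, 4, 5, 6, 8}
Step 9: union(5, 0) -> already same set; set of 5 now {0, 4, 5, 6, 8}
Step 10: find(2) -> no change; set of 2 is {2}
Set of 6: {0, 4, 5, 6, 8}; 2 is not a member.

Answer: no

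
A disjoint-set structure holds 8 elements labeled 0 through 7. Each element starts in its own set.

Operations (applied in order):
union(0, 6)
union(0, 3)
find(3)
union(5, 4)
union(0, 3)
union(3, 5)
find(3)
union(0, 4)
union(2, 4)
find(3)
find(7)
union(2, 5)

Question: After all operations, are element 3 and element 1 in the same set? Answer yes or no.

Step 1: union(0, 6) -> merged; set of 0 now {0, 6}
Step 2: union(0, 3) -> merged; set of 0 now {0, 3, 6}
Step 3: find(3) -> no change; set of 3 is {0, 3, 6}
Step 4: union(5, 4) -> merged; set of 5 now {4, 5}
Step 5: union(0, 3) -> already same set; set of 0 now {0, 3, 6}
Step 6: union(3, 5) -> merged; set of 3 now {0, 3, 4, 5, 6}
Step 7: find(3) -> no change; set of 3 is {0, 3, 4, 5, 6}
Step 8: union(0, 4) -> already same set; set of 0 now {0, 3, 4, 5, 6}
Step 9: union(2, 4) -> merged; set of 2 now {0, 2, 3, 4, 5, 6}
Step 10: find(3) -> no change; set of 3 is {0, 2, 3, 4, 5, 6}
Step 11: find(7) -> no change; set of 7 is {7}
Step 12: union(2, 5) -> already same set; set of 2 now {0, 2, 3, 4, 5, 6}
Set of 3: {0, 2, 3, 4, 5, 6}; 1 is not a member.

Answer: no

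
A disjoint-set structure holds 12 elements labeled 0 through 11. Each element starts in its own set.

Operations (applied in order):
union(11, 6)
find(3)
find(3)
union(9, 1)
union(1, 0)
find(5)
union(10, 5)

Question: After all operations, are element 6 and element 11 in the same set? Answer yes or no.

Step 1: union(11, 6) -> merged; set of 11 now {6, 11}
Step 2: find(3) -> no change; set of 3 is {3}
Step 3: find(3) -> no change; set of 3 is {3}
Step 4: union(9, 1) -> merged; set of 9 now {1, 9}
Step 5: union(1, 0) -> merged; set of 1 now {0, 1, 9}
Step 6: find(5) -> no change; set of 5 is {5}
Step 7: union(10, 5) -> merged; set of 10 now {5, 10}
Set of 6: {6, 11}; 11 is a member.

Answer: yes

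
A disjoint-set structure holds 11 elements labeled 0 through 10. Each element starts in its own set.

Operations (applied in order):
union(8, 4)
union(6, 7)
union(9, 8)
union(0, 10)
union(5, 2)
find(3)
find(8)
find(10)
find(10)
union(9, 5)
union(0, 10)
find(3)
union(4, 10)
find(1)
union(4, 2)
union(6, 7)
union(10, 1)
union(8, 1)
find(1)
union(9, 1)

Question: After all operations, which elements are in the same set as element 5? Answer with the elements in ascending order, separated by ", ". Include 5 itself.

Step 1: union(8, 4) -> merged; set of 8 now {4, 8}
Step 2: union(6, 7) -> merged; set of 6 now {6, 7}
Step 3: union(9, 8) -> merged; set of 9 now {4, 8, 9}
Step 4: union(0, 10) -> merged; set of 0 now {0, 10}
Step 5: union(5, 2) -> merged; set of 5 now {2, 5}
Step 6: find(3) -> no change; set of 3 is {3}
Step 7: find(8) -> no change; set of 8 is {4, 8, 9}
Step 8: find(10) -> no change; set of 10 is {0, 10}
Step 9: find(10) -> no change; set of 10 is {0, 10}
Step 10: union(9, 5) -> merged; set of 9 now {2, 4, 5, 8, 9}
Step 11: union(0, 10) -> already same set; set of 0 now {0, 10}
Step 12: find(3) -> no change; set of 3 is {3}
Step 13: union(4, 10) -> merged; set of 4 now {0, 2, 4, 5, 8, 9, 10}
Step 14: find(1) -> no change; set of 1 is {1}
Step 15: union(4, 2) -> already same set; set of 4 now {0, 2, 4, 5, 8, 9, 10}
Step 16: union(6, 7) -> already same set; set of 6 now {6, 7}
Step 17: union(10, 1) -> merged; set of 10 now {0, 1, 2, 4, 5, 8, 9, 10}
Step 18: union(8, 1) -> already same set; set of 8 now {0, 1, 2, 4, 5, 8, 9, 10}
Step 19: find(1) -> no change; set of 1 is {0, 1, 2, 4, 5, 8, 9, 10}
Step 20: union(9, 1) -> already same set; set of 9 now {0, 1, 2, 4, 5, 8, 9, 10}
Component of 5: {0, 1, 2, 4, 5, 8, 9, 10}

Answer: 0, 1, 2, 4, 5, 8, 9, 10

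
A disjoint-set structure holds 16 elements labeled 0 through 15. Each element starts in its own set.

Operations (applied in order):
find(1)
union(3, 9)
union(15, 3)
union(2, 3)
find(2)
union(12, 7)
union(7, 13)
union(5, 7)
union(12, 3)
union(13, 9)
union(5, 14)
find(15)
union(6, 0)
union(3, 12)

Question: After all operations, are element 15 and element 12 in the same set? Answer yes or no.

Answer: yes

Derivation:
Step 1: find(1) -> no change; set of 1 is {1}
Step 2: union(3, 9) -> merged; set of 3 now {3, 9}
Step 3: union(15, 3) -> merged; set of 15 now {3, 9, 15}
Step 4: union(2, 3) -> merged; set of 2 now {2, 3, 9, 15}
Step 5: find(2) -> no change; set of 2 is {2, 3, 9, 15}
Step 6: union(12, 7) -> merged; set of 12 now {7, 12}
Step 7: union(7, 13) -> merged; set of 7 now {7, 12, 13}
Step 8: union(5, 7) -> merged; set of 5 now {5, 7, 12, 13}
Step 9: union(12, 3) -> merged; set of 12 now {2, 3, 5, 7, 9, 12, 13, 15}
Step 10: union(13, 9) -> already same set; set of 13 now {2, 3, 5, 7, 9, 12, 13, 15}
Step 11: union(5, 14) -> merged; set of 5 now {2, 3, 5, 7, 9, 12, 13, 14, 15}
Step 12: find(15) -> no change; set of 15 is {2, 3, 5, 7, 9, 12, 13, 14, 15}
Step 13: union(6, 0) -> merged; set of 6 now {0, 6}
Step 14: union(3, 12) -> already same set; set of 3 now {2, 3, 5, 7, 9, 12, 13, 14, 15}
Set of 15: {2, 3, 5, 7, 9, 12, 13, 14, 15}; 12 is a member.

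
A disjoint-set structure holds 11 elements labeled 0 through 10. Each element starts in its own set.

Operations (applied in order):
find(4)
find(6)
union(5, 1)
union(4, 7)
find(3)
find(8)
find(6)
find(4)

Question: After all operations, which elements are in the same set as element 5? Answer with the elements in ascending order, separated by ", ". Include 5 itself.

Step 1: find(4) -> no change; set of 4 is {4}
Step 2: find(6) -> no change; set of 6 is {6}
Step 3: union(5, 1) -> merged; set of 5 now {1, 5}
Step 4: union(4, 7) -> merged; set of 4 now {4, 7}
Step 5: find(3) -> no change; set of 3 is {3}
Step 6: find(8) -> no change; set of 8 is {8}
Step 7: find(6) -> no change; set of 6 is {6}
Step 8: find(4) -> no change; set of 4 is {4, 7}
Component of 5: {1, 5}

Answer: 1, 5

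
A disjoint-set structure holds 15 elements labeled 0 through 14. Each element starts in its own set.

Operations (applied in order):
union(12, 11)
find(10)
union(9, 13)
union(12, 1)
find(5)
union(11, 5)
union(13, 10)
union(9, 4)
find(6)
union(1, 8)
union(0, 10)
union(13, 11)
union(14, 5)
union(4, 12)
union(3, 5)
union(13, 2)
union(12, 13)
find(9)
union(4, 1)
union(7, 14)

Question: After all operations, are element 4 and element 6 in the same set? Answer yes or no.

Answer: no

Derivation:
Step 1: union(12, 11) -> merged; set of 12 now {11, 12}
Step 2: find(10) -> no change; set of 10 is {10}
Step 3: union(9, 13) -> merged; set of 9 now {9, 13}
Step 4: union(12, 1) -> merged; set of 12 now {1, 11, 12}
Step 5: find(5) -> no change; set of 5 is {5}
Step 6: union(11, 5) -> merged; set of 11 now {1, 5, 11, 12}
Step 7: union(13, 10) -> merged; set of 13 now {9, 10, 13}
Step 8: union(9, 4) -> merged; set of 9 now {4, 9, 10, 13}
Step 9: find(6) -> no change; set of 6 is {6}
Step 10: union(1, 8) -> merged; set of 1 now {1, 5, 8, 11, 12}
Step 11: union(0, 10) -> merged; set of 0 now {0, 4, 9, 10, 13}
Step 12: union(13, 11) -> merged; set of 13 now {0, 1, 4, 5, 8, 9, 10, 11, 12, 13}
Step 13: union(14, 5) -> merged; set of 14 now {0, 1, 4, 5, 8, 9, 10, 11, 12, 13, 14}
Step 14: union(4, 12) -> already same set; set of 4 now {0, 1, 4, 5, 8, 9, 10, 11, 12, 13, 14}
Step 15: union(3, 5) -> merged; set of 3 now {0, 1, 3, 4, 5, 8, 9, 10, 11, 12, 13, 14}
Step 16: union(13, 2) -> merged; set of 13 now {0, 1, 2, 3, 4, 5, 8, 9, 10, 11, 12, 13, 14}
Step 17: union(12, 13) -> already same set; set of 12 now {0, 1, 2, 3, 4, 5, 8, 9, 10, 11, 12, 13, 14}
Step 18: find(9) -> no change; set of 9 is {0, 1, 2, 3, 4, 5, 8, 9, 10, 11, 12, 13, 14}
Step 19: union(4, 1) -> already same set; set of 4 now {0, 1, 2, 3, 4, 5, 8, 9, 10, 11, 12, 13, 14}
Step 20: union(7, 14) -> merged; set of 7 now {0, 1, 2, 3, 4, 5, 7, 8, 9, 10, 11, 12, 13, 14}
Set of 4: {0, 1, 2, 3, 4, 5, 7, 8, 9, 10, 11, 12, 13, 14}; 6 is not a member.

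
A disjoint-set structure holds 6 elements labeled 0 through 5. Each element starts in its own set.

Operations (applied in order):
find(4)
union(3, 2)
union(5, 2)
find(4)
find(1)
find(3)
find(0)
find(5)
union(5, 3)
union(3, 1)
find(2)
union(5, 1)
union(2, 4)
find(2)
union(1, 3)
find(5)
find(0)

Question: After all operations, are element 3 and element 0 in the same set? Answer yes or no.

Step 1: find(4) -> no change; set of 4 is {4}
Step 2: union(3, 2) -> merged; set of 3 now {2, 3}
Step 3: union(5, 2) -> merged; set of 5 now {2, 3, 5}
Step 4: find(4) -> no change; set of 4 is {4}
Step 5: find(1) -> no change; set of 1 is {1}
Step 6: find(3) -> no change; set of 3 is {2, 3, 5}
Step 7: find(0) -> no change; set of 0 is {0}
Step 8: find(5) -> no change; set of 5 is {2, 3, 5}
Step 9: union(5, 3) -> already same set; set of 5 now {2, 3, 5}
Step 10: union(3, 1) -> merged; set of 3 now {1, 2, 3, 5}
Step 11: find(2) -> no change; set of 2 is {1, 2, 3, 5}
Step 12: union(5, 1) -> already same set; set of 5 now {1, 2, 3, 5}
Step 13: union(2, 4) -> merged; set of 2 now {1, 2, 3, 4, 5}
Step 14: find(2) -> no change; set of 2 is {1, 2, 3, 4, 5}
Step 15: union(1, 3) -> already same set; set of 1 now {1, 2, 3, 4, 5}
Step 16: find(5) -> no change; set of 5 is {1, 2, 3, 4, 5}
Step 17: find(0) -> no change; set of 0 is {0}
Set of 3: {1, 2, 3, 4, 5}; 0 is not a member.

Answer: no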